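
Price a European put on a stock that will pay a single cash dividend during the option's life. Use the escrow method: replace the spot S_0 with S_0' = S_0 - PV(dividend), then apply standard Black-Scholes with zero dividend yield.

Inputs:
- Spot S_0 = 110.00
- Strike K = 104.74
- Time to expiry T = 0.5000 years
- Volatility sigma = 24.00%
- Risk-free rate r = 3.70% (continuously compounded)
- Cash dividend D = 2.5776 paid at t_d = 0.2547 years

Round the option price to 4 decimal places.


Answer: Price = 5.0332

Derivation:
PV(D) = D * exp(-r * t_d) = 2.5776 * 0.99062037 = 2.55342305
S_0' = S_0 - PV(D) = 110.0000 - 2.55342305 = 107.44657695
d1 = (ln(S_0'/K) + (r + sigma^2/2)*T) / (sigma*sqrt(T)) = 0.34420000
d2 = d1 - sigma*sqrt(T) = 0.17449437
exp(-rT) = 0.98167007
N(-d1) = 0.36534794; N(-d2) = 0.43073848
P = K * exp(-rT) * N(-d2) - S_0' * N(-d1) = 104.7400 * 0.98167007 * 0.43073848 - 107.44657695 * 0.36534794 = 5.0332


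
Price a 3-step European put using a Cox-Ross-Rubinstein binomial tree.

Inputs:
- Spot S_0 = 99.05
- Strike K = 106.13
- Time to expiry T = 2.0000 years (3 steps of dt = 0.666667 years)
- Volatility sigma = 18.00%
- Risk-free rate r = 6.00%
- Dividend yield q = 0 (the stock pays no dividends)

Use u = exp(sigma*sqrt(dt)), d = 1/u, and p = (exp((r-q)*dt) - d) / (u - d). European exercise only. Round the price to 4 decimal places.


Answer: Price = V(0,0) = 7.6138

Derivation:
dt = T/N = 0.666667
u = exp(sigma*sqrt(dt)) = 1.158319; d = 1/u = 0.863320
p = (exp((r-q)*dt) - d) / (u - d) = 0.601666
Discount per step: exp(-r*dt) = 0.960789
Stock lattice S(k, i) with i counting down-moves:
  k=0: S(0,0) = 99.0500
  k=1: S(1,0) = 114.7314; S(1,1) = 85.5119
  k=2: S(2,0) = 132.8956; S(2,1) = 99.0500; S(2,2) = 73.8242
  k=3: S(3,0) = 153.9354; S(3,1) = 114.7314; S(3,2) = 85.5119; S(3,3) = 63.7339
Terminal payoffs V(N, i) = max(K - S_T, 0):
  V(3,0) = 0.000000; V(3,1) = 0.000000; V(3,2) = 20.618114; V(3,3) = 42.396099
Backward induction: V(k, i) = exp(-r*dt) * [p * V(k+1, i) + (1-p) * V(k+1, i+1)].
  V(2,0) = exp(-r*dt) * [p*0.000000 + (1-p)*0.000000] = 0.000000
  V(2,1) = exp(-r*dt) * [p*0.000000 + (1-p)*20.618114] = 7.890860
  V(2,2) = exp(-r*dt) * [p*20.618114 + (1-p)*42.396099] = 28.144427
  V(1,0) = exp(-r*dt) * [p*0.000000 + (1-p)*7.890860] = 3.019950
  V(1,1) = exp(-r*dt) * [p*7.890860 + (1-p)*28.144427] = 15.332798
  V(0,0) = exp(-r*dt) * [p*3.019950 + (1-p)*15.332798] = 7.613847


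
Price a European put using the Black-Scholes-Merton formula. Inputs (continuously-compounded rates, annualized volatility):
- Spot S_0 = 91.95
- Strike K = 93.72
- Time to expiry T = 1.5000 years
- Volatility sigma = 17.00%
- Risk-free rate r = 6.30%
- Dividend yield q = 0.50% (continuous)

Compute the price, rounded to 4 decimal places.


d1 = (ln(S/K) + (r - q + 0.5*sigma^2) * T) / (sigma * sqrt(T)) = 0.43038177
d2 = d1 - sigma * sqrt(T) = 0.22217514
exp(-rT) = 0.90982773; exp(-qT) = 0.99252805
P = K * exp(-rT) * N(-d2) - S_0 * exp(-qT) * N(-d1)
N(-d1) = 0.33345898; N(-d2) = 0.41208877
P = 93.7200 * 0.90982773 * 0.41208877 - 91.9500 * 0.99252805 * 0.33345898 = 4.7060

Answer: Price = 4.7060


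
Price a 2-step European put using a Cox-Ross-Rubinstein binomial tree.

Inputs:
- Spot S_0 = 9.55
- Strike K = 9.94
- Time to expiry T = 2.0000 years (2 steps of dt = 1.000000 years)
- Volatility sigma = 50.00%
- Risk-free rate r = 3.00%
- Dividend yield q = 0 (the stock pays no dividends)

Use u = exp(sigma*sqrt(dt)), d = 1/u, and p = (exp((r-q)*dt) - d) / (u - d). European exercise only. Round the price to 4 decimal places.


Answer: Price = V(0,0) = 2.3073

Derivation:
dt = T/N = 1.000000
u = exp(sigma*sqrt(dt)) = 1.648721; d = 1/u = 0.606531
p = (exp((r-q)*dt) - d) / (u - d) = 0.406762
Discount per step: exp(-r*dt) = 0.970446
Stock lattice S(k, i) with i counting down-moves:
  k=0: S(0,0) = 9.5500
  k=1: S(1,0) = 15.7453; S(1,1) = 5.7924
  k=2: S(2,0) = 25.9596; S(2,1) = 9.5500; S(2,2) = 3.5132
Terminal payoffs V(N, i) = max(K - S_T, 0):
  V(2,0) = 0.000000; V(2,1) = 0.390000; V(2,2) = 6.426751
Backward induction: V(k, i) = exp(-r*dt) * [p * V(k+1, i) + (1-p) * V(k+1, i+1)].
  V(1,0) = exp(-r*dt) * [p*0.000000 + (1-p)*0.390000] = 0.224525
  V(1,1) = exp(-r*dt) * [p*0.390000 + (1-p)*6.426751] = 3.853861
  V(0,0) = exp(-r*dt) * [p*0.224525 + (1-p)*3.853861] = 2.307315


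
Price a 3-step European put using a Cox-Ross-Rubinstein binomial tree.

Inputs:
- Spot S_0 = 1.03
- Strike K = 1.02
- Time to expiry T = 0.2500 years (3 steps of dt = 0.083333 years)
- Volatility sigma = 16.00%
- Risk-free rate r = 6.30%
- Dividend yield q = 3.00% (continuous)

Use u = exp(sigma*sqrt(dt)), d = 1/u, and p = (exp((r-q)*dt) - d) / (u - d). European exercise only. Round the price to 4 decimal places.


Answer: Price = V(0,0) = 0.0265

Derivation:
dt = T/N = 0.083333
u = exp(sigma*sqrt(dt)) = 1.047271; d = 1/u = 0.954862
p = (exp((r-q)*dt) - d) / (u - d) = 0.518255
Discount per step: exp(-r*dt) = 0.994764
Stock lattice S(k, i) with i counting down-moves:
  k=0: S(0,0) = 1.0300
  k=1: S(1,0) = 1.0787; S(1,1) = 0.9835
  k=2: S(2,0) = 1.1297; S(2,1) = 1.0300; S(2,2) = 0.9391
  k=3: S(3,0) = 1.1831; S(3,1) = 1.0787; S(3,2) = 0.9835; S(3,3) = 0.8967
Terminal payoffs V(N, i) = max(K - S_T, 0):
  V(3,0) = 0.000000; V(3,1) = 0.000000; V(3,2) = 0.036492; V(3,3) = 0.123274
Backward induction: V(k, i) = exp(-r*dt) * [p * V(k+1, i) + (1-p) * V(k+1, i+1)].
  V(2,0) = exp(-r*dt) * [p*0.000000 + (1-p)*0.000000] = 0.000000
  V(2,1) = exp(-r*dt) * [p*0.000000 + (1-p)*0.036492] = 0.017488
  V(2,2) = exp(-r*dt) * [p*0.036492 + (1-p)*0.123274] = 0.077889
  V(1,0) = exp(-r*dt) * [p*0.000000 + (1-p)*0.017488] = 0.008380
  V(1,1) = exp(-r*dt) * [p*0.017488 + (1-p)*0.077889] = 0.046342
  V(0,0) = exp(-r*dt) * [p*0.008380 + (1-p)*0.046342] = 0.026528


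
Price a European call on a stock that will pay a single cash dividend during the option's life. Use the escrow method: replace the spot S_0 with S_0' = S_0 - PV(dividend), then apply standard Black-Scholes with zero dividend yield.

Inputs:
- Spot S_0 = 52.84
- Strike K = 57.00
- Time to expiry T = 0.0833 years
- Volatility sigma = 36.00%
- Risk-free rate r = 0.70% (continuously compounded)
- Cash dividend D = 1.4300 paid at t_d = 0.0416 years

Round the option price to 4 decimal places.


Answer: Price = 0.4791

Derivation:
PV(D) = D * exp(-r * t_d) = 1.4300 * 0.99970884 = 1.42958364
S_0' = S_0 - PV(D) = 52.8400 - 1.42958364 = 51.41041636
d1 = (ln(S_0'/K) + (r + sigma^2/2)*T) / (sigma*sqrt(T)) = -0.93577870
d2 = d1 - sigma*sqrt(T) = -1.03968096
exp(-rT) = 0.99941707
N(d1) = 0.17469357; N(d2) = 0.14924408
C = S_0' * N(d1) - K * exp(-rT) * N(d2) = 51.41041636 * 0.17469357 - 57.0000 * 0.99941707 * 0.14924408 = 0.4791


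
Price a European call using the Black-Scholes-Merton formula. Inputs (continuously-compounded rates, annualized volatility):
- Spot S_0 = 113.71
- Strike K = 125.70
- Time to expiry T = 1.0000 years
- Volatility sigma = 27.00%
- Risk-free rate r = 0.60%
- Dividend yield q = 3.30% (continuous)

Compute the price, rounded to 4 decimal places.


Answer: Price = 6.5168

Derivation:
d1 = (ln(S/K) + (r - q + 0.5*sigma^2) * T) / (sigma * sqrt(T)) = -0.33628433
d2 = d1 - sigma * sqrt(T) = -0.60628433
exp(-rT) = 0.99401796; exp(-qT) = 0.96753856
C = S_0 * exp(-qT) * N(d1) - K * exp(-rT) * N(d2)
N(d1) = 0.36832823; N(d2) = 0.27216298
C = 113.7100 * 0.96753856 * 0.36832823 - 125.7000 * 0.99401796 * 0.27216298 = 6.5168


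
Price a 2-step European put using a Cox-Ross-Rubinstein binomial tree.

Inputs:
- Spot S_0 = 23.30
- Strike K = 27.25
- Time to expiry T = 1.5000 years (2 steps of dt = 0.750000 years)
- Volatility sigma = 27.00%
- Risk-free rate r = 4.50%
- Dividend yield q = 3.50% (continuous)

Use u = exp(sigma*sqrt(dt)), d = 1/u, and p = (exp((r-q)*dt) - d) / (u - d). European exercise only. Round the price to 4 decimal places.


Answer: Price = V(0,0) = 5.3104

Derivation:
dt = T/N = 0.750000
u = exp(sigma*sqrt(dt)) = 1.263426; d = 1/u = 0.791499
p = (exp((r-q)*dt) - d) / (u - d) = 0.457760
Discount per step: exp(-r*dt) = 0.966813
Stock lattice S(k, i) with i counting down-moves:
  k=0: S(0,0) = 23.3000
  k=1: S(1,0) = 29.4378; S(1,1) = 18.4419
  k=2: S(2,0) = 37.1925; S(2,1) = 23.3000; S(2,2) = 14.5968
Terminal payoffs V(N, i) = max(K - S_T, 0):
  V(2,0) = 0.000000; V(2,1) = 3.950000; V(2,2) = 12.653239
Backward induction: V(k, i) = exp(-r*dt) * [p * V(k+1, i) + (1-p) * V(k+1, i+1)].
  V(1,0) = exp(-r*dt) * [p*0.000000 + (1-p)*3.950000] = 2.070766
  V(1,1) = exp(-r*dt) * [p*3.950000 + (1-p)*12.653239] = 8.381538
  V(0,0) = exp(-r*dt) * [p*2.070766 + (1-p)*8.381538] = 5.310432


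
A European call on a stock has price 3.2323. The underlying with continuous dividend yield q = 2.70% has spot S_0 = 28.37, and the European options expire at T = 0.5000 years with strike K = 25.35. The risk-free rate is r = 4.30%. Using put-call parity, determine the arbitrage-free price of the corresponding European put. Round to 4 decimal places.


Put-call parity: C - P = S_0 * exp(-qT) - K * exp(-rT).
S_0 * exp(-qT) = 28.3700 * 0.98659072 = 27.98957862
K * exp(-rT) = 25.3500 * 0.97872948 = 24.81079225
P = C - S*exp(-qT) + K*exp(-rT)
P = 3.2323 - 27.98957862 + 24.81079225 = 0.0535

Answer: Put price = 0.0535


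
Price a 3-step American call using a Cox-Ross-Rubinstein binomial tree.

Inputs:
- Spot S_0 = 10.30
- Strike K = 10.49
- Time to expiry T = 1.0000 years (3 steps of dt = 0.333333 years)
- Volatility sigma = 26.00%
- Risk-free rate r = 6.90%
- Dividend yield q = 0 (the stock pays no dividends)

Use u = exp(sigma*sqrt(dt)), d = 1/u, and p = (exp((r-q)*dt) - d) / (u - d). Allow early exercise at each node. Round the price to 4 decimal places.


dt = T/N = 0.333333
u = exp(sigma*sqrt(dt)) = 1.161963; d = 1/u = 0.860612
p = (exp((r-q)*dt) - d) / (u - d) = 0.539750
Discount per step: exp(-r*dt) = 0.977262
Stock lattice S(k, i) with i counting down-moves:
  k=0: S(0,0) = 10.3000
  k=1: S(1,0) = 11.9682; S(1,1) = 8.8643
  k=2: S(2,0) = 13.9066; S(2,1) = 10.3000; S(2,2) = 7.6287
  k=3: S(3,0) = 16.1590; S(3,1) = 11.9682; S(3,2) = 8.8643; S(3,3) = 6.5654
Terminal payoffs V(N, i) = max(S_T - K, 0):
  V(3,0) = 5.668999; V(3,1) = 1.478222; V(3,2) = 0.000000; V(3,3) = 0.000000
Backward induction: V(k, i) = exp(-r*dt) * [p * V(k+1, i) + (1-p) * V(k+1, i+1)]; then take max(V_cont, immediate exercise) for American.
  V(2,0) = exp(-r*dt) * [p*5.668999 + (1-p)*1.478222] = 3.655151; exercise = 3.416635; V(2,0) = max -> 3.655151
  V(2,1) = exp(-r*dt) * [p*1.478222 + (1-p)*0.000000] = 0.779729; exercise = 0.000000; V(2,1) = max -> 0.779729
  V(2,2) = exp(-r*dt) * [p*0.000000 + (1-p)*0.000000] = 0.000000; exercise = 0.000000; V(2,2) = max -> 0.000000
  V(1,0) = exp(-r*dt) * [p*3.655151 + (1-p)*0.779729] = 2.278720; exercise = 1.478222; V(1,0) = max -> 2.278720
  V(1,1) = exp(-r*dt) * [p*0.779729 + (1-p)*0.000000] = 0.411289; exercise = 0.000000; V(1,1) = max -> 0.411289
  V(0,0) = exp(-r*dt) * [p*2.278720 + (1-p)*0.411289] = 1.386965; exercise = 0.000000; V(0,0) = max -> 1.386965

Answer: Price = V(0,0) = 1.3870


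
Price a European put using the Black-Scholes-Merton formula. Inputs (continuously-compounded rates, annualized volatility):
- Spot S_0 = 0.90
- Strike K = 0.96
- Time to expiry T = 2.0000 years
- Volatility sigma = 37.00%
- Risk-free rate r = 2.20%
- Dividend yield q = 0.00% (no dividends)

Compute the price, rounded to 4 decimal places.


d1 = (ln(S/K) + (r - q + 0.5*sigma^2) * T) / (sigma * sqrt(T)) = 0.22237835
d2 = d1 - sigma * sqrt(T) = -0.30088066
exp(-rT) = 0.95695396; exp(-qT) = 1.00000000
P = K * exp(-rT) * N(-d2) - S_0 * exp(-qT) * N(-d1)
N(-d1) = 0.41200968; N(-d2) = 0.61824725
P = 0.9600 * 0.95695396 * 0.61824725 - 0.9000 * 1.00000000 * 0.41200968 = 0.1972

Answer: Price = 0.1972


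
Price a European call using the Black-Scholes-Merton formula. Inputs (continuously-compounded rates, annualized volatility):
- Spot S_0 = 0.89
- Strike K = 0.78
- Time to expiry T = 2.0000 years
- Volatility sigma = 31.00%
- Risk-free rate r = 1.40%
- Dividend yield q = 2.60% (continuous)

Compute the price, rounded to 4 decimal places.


Answer: Price = 0.1864

Derivation:
d1 = (ln(S/K) + (r - q + 0.5*sigma^2) * T) / (sigma * sqrt(T)) = 0.46538471
d2 = d1 - sigma * sqrt(T) = 0.02697850
exp(-rT) = 0.97238837; exp(-qT) = 0.94932887
C = S_0 * exp(-qT) * N(d1) - K * exp(-rT) * N(d2)
N(d1) = 0.67917201; N(d2) = 0.51076156
C = 0.8900 * 0.94932887 * 0.67917201 - 0.7800 * 0.97238837 * 0.51076156 = 0.1864


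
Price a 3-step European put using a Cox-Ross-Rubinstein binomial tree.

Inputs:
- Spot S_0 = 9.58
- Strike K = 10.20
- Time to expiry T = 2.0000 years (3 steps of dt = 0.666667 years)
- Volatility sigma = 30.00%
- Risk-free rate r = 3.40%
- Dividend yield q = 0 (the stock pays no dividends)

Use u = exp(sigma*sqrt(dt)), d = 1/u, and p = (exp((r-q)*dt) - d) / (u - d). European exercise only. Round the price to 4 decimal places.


Answer: Price = V(0,0) = 1.6869

Derivation:
dt = T/N = 0.666667
u = exp(sigma*sqrt(dt)) = 1.277556; d = 1/u = 0.782744
p = (exp((r-q)*dt) - d) / (u - d) = 0.485399
Discount per step: exp(-r*dt) = 0.977588
Stock lattice S(k, i) with i counting down-moves:
  k=0: S(0,0) = 9.5800
  k=1: S(1,0) = 12.2390; S(1,1) = 7.4987
  k=2: S(2,0) = 15.6360; S(2,1) = 9.5800; S(2,2) = 5.8696
  k=3: S(3,0) = 19.9759; S(3,1) = 12.2390; S(3,2) = 7.4987; S(3,3) = 4.5944
Terminal payoffs V(N, i) = max(K - S_T, 0):
  V(3,0) = 0.000000; V(3,1) = 0.000000; V(3,2) = 2.701308; V(3,3) = 5.605634
Backward induction: V(k, i) = exp(-r*dt) * [p * V(k+1, i) + (1-p) * V(k+1, i+1)].
  V(2,0) = exp(-r*dt) * [p*0.000000 + (1-p)*0.000000] = 0.000000
  V(2,1) = exp(-r*dt) * [p*0.000000 + (1-p)*2.701308] = 1.358942
  V(2,2) = exp(-r*dt) * [p*2.701308 + (1-p)*5.605634] = 4.101841
  V(1,0) = exp(-r*dt) * [p*0.000000 + (1-p)*1.358942] = 0.683640
  V(1,1) = exp(-r*dt) * [p*1.358942 + (1-p)*4.101841] = 2.708350
  V(0,0) = exp(-r*dt) * [p*0.683640 + (1-p)*2.708350] = 1.686885


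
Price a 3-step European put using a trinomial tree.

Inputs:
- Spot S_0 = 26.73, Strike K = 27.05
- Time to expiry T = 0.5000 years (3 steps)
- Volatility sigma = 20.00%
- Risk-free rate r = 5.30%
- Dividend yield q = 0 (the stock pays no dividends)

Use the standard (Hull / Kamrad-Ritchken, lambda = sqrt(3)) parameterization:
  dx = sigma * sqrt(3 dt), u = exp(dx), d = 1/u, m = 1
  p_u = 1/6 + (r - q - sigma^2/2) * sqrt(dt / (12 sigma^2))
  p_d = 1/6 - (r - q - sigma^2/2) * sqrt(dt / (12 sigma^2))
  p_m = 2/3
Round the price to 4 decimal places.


dt = T/N = 0.166667; dx = sigma*sqrt(3*dt) = 0.141421
u = exp(dx) = 1.151910; d = 1/u = 0.868123
p_u = 0.186112, p_m = 0.666667, p_d = 0.147221
Discount per step: exp(-r*dt) = 0.991206
Stock lattice S(k, j) with j the centered position index:
  k=0: S(0,+0) = 26.7300
  k=1: S(1,-1) = 23.2049; S(1,+0) = 26.7300; S(1,+1) = 30.7906
  k=2: S(2,-2) = 20.1448; S(2,-1) = 23.2049; S(2,+0) = 26.7300; S(2,+1) = 30.7906; S(2,+2) = 35.4679
  k=3: S(3,-3) = 17.4881; S(3,-2) = 20.1448; S(3,-1) = 23.2049; S(3,+0) = 26.7300; S(3,+1) = 30.7906; S(3,+2) = 35.4679; S(3,+3) = 40.8559
Terminal payoffs V(N, j) = max(K - S_T, 0):
  V(3,-3) = 9.561868; V(3,-2) = 6.905248; V(3,-1) = 3.845060; V(3,+0) = 0.320000; V(3,+1) = 0.000000; V(3,+2) = 0.000000; V(3,+3) = 0.000000
Backward induction: V(k, j) = exp(-r*dt) * [p_u * V(k+1, j+1) + p_m * V(k+1, j) + p_d * V(k+1, j-1)]
  V(2,-2) = exp(-r*dt) * [p_u*3.845060 + p_m*6.905248 + p_d*9.561868] = 6.667662
  V(2,-1) = exp(-r*dt) * [p_u*0.320000 + p_m*3.845060 + p_d*6.905248] = 3.607521
  V(2,+0) = exp(-r*dt) * [p_u*0.000000 + p_m*0.320000 + p_d*3.845060] = 0.772553
  V(2,+1) = exp(-r*dt) * [p_u*0.000000 + p_m*0.000000 + p_d*0.320000] = 0.046696
  V(2,+2) = exp(-r*dt) * [p_u*0.000000 + p_m*0.000000 + p_d*0.000000] = 0.000000
  V(1,-1) = exp(-r*dt) * [p_u*0.772553 + p_m*3.607521 + p_d*6.667662] = 3.499369
  V(1,+0) = exp(-r*dt) * [p_u*0.046696 + p_m*0.772553 + p_d*3.607521] = 1.045553
  V(1,+1) = exp(-r*dt) * [p_u*0.000000 + p_m*0.046696 + p_d*0.772553] = 0.143593
  V(0,+0) = exp(-r*dt) * [p_u*0.143593 + p_m*1.045553 + p_d*3.499369] = 1.228046

Answer: Price = V(0,0) = 1.2280


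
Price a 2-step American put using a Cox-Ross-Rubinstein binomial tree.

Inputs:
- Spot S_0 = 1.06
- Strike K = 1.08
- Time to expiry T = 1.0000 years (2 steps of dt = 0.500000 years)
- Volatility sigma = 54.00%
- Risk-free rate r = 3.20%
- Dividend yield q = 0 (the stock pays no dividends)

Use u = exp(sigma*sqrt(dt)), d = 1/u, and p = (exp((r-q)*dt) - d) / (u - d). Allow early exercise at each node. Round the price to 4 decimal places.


Answer: Price = V(0,0) = 0.2060

Derivation:
dt = T/N = 0.500000
u = exp(sigma*sqrt(dt)) = 1.464974; d = 1/u = 0.682606
p = (exp((r-q)*dt) - d) / (u - d) = 0.426299
Discount per step: exp(-r*dt) = 0.984127
Stock lattice S(k, i) with i counting down-moves:
  k=0: S(0,0) = 1.0600
  k=1: S(1,0) = 1.5529; S(1,1) = 0.7236
  k=2: S(2,0) = 2.2749; S(2,1) = 1.0600; S(2,2) = 0.4939
Terminal payoffs V(N, i) = max(K - S_T, 0):
  V(2,0) = 0.000000; V(2,1) = 0.020000; V(2,2) = 0.586092
Backward induction: V(k, i) = exp(-r*dt) * [p * V(k+1, i) + (1-p) * V(k+1, i+1)]; then take max(V_cont, immediate exercise) for American.
  V(1,0) = exp(-r*dt) * [p*0.000000 + (1-p)*0.020000] = 0.011292; exercise = 0.000000; V(1,0) = max -> 0.011292
  V(1,1) = exp(-r*dt) * [p*0.020000 + (1-p)*0.586092] = 0.339295; exercise = 0.356438; V(1,1) = max -> 0.356438
  V(0,0) = exp(-r*dt) * [p*0.011292 + (1-p)*0.356438] = 0.205980; exercise = 0.020000; V(0,0) = max -> 0.205980


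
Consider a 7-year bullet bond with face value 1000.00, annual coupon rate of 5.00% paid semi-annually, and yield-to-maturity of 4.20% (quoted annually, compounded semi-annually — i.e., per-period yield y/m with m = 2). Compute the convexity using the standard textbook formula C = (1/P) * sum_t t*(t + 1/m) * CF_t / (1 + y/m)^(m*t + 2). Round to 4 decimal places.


Answer: Convexity = 41.0547

Derivation:
Coupon per period c = face * coupon_rate / m = 25.000000
Periods per year m = 2; per-period yield y/m = 0.021000
Number of cashflows N = 14
Cashflows (t years, CF_t, discount factor 1/(1+y/m)^(m*t), PV):
  t = 0.5000: CF_t = 25.000000, DF = 0.979432, PV = 24.485798
  t = 1.0000: CF_t = 25.000000, DF = 0.959287, PV = 23.982173
  t = 1.5000: CF_t = 25.000000, DF = 0.939556, PV = 23.488906
  t = 2.0000: CF_t = 25.000000, DF = 0.920231, PV = 23.005784
  t = 2.5000: CF_t = 25.000000, DF = 0.901304, PV = 22.532600
  t = 3.0000: CF_t = 25.000000, DF = 0.882766, PV = 22.069147
  t = 3.5000: CF_t = 25.000000, DF = 0.864609, PV = 21.615228
  t = 4.0000: CF_t = 25.000000, DF = 0.846826, PV = 21.170644
  t = 4.5000: CF_t = 25.000000, DF = 0.829408, PV = 20.735205
  t = 5.0000: CF_t = 25.000000, DF = 0.812349, PV = 20.308722
  t = 5.5000: CF_t = 25.000000, DF = 0.795640, PV = 19.891010
  t = 6.0000: CF_t = 25.000000, DF = 0.779276, PV = 19.481891
  t = 6.5000: CF_t = 25.000000, DF = 0.763247, PV = 19.081186
  t = 7.0000: CF_t = 1025.000000, DF = 0.747549, PV = 766.237630
Price P = sum_t PV_t = 1048.085922
Convexity numerator sum_t t*(t + 1/m) * CF_t / (1+y/m)^(m*t + 2):
  t = 0.5000: term = 11.744453
  t = 1.0000: term = 34.508676
  t = 1.5000: term = 67.597799
  t = 2.0000: term = 110.345737
  t = 2.5000: term = 162.114207
  t = 3.0000: term = 222.291763
  t = 3.5000: term = 290.292868
  t = 4.0000: term = 365.556990
  t = 4.5000: term = 447.547735
  t = 5.0000: term = 535.751996
  t = 5.5000: term = 629.679133
  t = 6.0000: term = 728.860184
  t = 6.5000: term = 832.847093
  t = 7.0000: term = 38589.690499
Convexity = (1/P) * sum = 43028.829133 / 1048.085922 = 41.054677


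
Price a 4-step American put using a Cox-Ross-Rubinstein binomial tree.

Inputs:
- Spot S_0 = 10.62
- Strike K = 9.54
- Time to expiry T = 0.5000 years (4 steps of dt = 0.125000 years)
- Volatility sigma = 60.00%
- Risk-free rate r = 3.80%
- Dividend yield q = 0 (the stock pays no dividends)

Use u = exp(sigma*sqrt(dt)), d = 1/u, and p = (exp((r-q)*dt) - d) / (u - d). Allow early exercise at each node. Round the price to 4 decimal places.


Answer: Price = V(0,0) = 1.1700

Derivation:
dt = T/N = 0.125000
u = exp(sigma*sqrt(dt)) = 1.236311; d = 1/u = 0.808858
p = (exp((r-q)*dt) - d) / (u - d) = 0.458304
Discount per step: exp(-r*dt) = 0.995261
Stock lattice S(k, i) with i counting down-moves:
  k=0: S(0,0) = 10.6200
  k=1: S(1,0) = 13.1296; S(1,1) = 8.5901
  k=2: S(2,0) = 16.2323; S(2,1) = 10.6200; S(2,2) = 6.9481
  k=3: S(3,0) = 20.0682; S(3,1) = 13.1296; S(3,2) = 8.5901; S(3,3) = 5.6201
  k=4: S(4,0) = 24.8105; S(4,1) = 16.2323; S(4,2) = 10.6200; S(4,3) = 6.9481; S(4,4) = 4.5458
Terminal payoffs V(N, i) = max(K - S_T, 0):
  V(4,0) = 0.000000; V(4,1) = 0.000000; V(4,2) = 0.000000; V(4,3) = 2.591853; V(4,4) = 4.994168
Backward induction: V(k, i) = exp(-r*dt) * [p * V(k+1, i) + (1-p) * V(k+1, i+1)]; then take max(V_cont, immediate exercise) for American.
  V(3,0) = exp(-r*dt) * [p*0.000000 + (1-p)*0.000000] = 0.000000; exercise = 0.000000; V(3,0) = max -> 0.000000
  V(3,1) = exp(-r*dt) * [p*0.000000 + (1-p)*0.000000] = 0.000000; exercise = 0.000000; V(3,1) = max -> 0.000000
  V(3,2) = exp(-r*dt) * [p*0.000000 + (1-p)*2.591853] = 1.397344; exercise = 0.949929; V(3,2) = max -> 1.397344
  V(3,3) = exp(-r*dt) * [p*2.591853 + (1-p)*4.994168] = 3.874729; exercise = 3.919937; V(3,3) = max -> 3.919937
  V(2,0) = exp(-r*dt) * [p*0.000000 + (1-p)*0.000000] = 0.000000; exercise = 0.000000; V(2,0) = max -> 0.000000
  V(2,1) = exp(-r*dt) * [p*0.000000 + (1-p)*1.397344] = 0.753349; exercise = 0.000000; V(2,1) = max -> 0.753349
  V(2,2) = exp(-r*dt) * [p*1.397344 + (1-p)*3.919937] = 2.750726; exercise = 2.591853; V(2,2) = max -> 2.750726
  V(1,0) = exp(-r*dt) * [p*0.000000 + (1-p)*0.753349] = 0.406153; exercise = 0.000000; V(1,0) = max -> 0.406153
  V(1,1) = exp(-r*dt) * [p*0.753349 + (1-p)*2.750726] = 1.826624; exercise = 0.949929; V(1,1) = max -> 1.826624
  V(0,0) = exp(-r*dt) * [p*0.406153 + (1-p)*1.826624] = 1.170046; exercise = 0.000000; V(0,0) = max -> 1.170046


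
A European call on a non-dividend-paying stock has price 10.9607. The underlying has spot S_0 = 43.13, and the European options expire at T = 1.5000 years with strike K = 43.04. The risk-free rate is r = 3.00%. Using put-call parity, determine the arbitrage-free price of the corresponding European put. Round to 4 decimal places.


Answer: Put price = 8.9768

Derivation:
Put-call parity: C - P = S_0 * exp(-qT) - K * exp(-rT).
S_0 * exp(-qT) = 43.1300 * 1.00000000 = 43.13000000
K * exp(-rT) = 43.0400 * 0.95599748 = 41.14613162
P = C - S*exp(-qT) + K*exp(-rT)
P = 10.9607 - 43.13000000 + 41.14613162 = 8.9768


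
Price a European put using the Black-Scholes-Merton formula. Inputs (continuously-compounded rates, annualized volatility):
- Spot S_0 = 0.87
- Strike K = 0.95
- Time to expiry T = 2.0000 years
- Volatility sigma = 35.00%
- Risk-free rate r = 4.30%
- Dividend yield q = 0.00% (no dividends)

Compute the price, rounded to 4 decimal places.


d1 = (ln(S/K) + (r - q + 0.5*sigma^2) * T) / (sigma * sqrt(T)) = 0.24350985
d2 = d1 - sigma * sqrt(T) = -0.25146490
exp(-rT) = 0.91759423; exp(-qT) = 1.00000000
P = K * exp(-rT) * N(-d2) - S_0 * exp(-qT) * N(-d1)
N(-d1) = 0.40380523; N(-d2) = 0.59927265
P = 0.9500 * 0.91759423 * 0.59927265 - 0.8700 * 1.00000000 * 0.40380523 = 0.1711

Answer: Price = 0.1711


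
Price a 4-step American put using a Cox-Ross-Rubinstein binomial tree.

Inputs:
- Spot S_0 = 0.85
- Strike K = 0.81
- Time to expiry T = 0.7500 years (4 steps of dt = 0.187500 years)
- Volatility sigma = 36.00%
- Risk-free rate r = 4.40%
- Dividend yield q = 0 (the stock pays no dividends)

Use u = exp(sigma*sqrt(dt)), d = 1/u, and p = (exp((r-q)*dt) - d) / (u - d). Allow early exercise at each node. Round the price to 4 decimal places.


Answer: Price = V(0,0) = 0.0723

Derivation:
dt = T/N = 0.187500
u = exp(sigma*sqrt(dt)) = 1.168691; d = 1/u = 0.855658
p = (exp((r-q)*dt) - d) / (u - d) = 0.487572
Discount per step: exp(-r*dt) = 0.991784
Stock lattice S(k, i) with i counting down-moves:
  k=0: S(0,0) = 0.8500
  k=1: S(1,0) = 0.9934; S(1,1) = 0.7273
  k=2: S(2,0) = 1.1610; S(2,1) = 0.8500; S(2,2) = 0.6223
  k=3: S(3,0) = 1.3568; S(3,1) = 0.9934; S(3,2) = 0.7273; S(3,3) = 0.5325
  k=4: S(4,0) = 1.5857; S(4,1) = 1.1610; S(4,2) = 0.8500; S(4,3) = 0.6223; S(4,4) = 0.4556
Terminal payoffs V(N, i) = max(K - S_T, 0):
  V(4,0) = 0.000000; V(4,1) = 0.000000; V(4,2) = 0.000000; V(4,3) = 0.187672; V(4,4) = 0.354362
Backward induction: V(k, i) = exp(-r*dt) * [p * V(k+1, i) + (1-p) * V(k+1, i+1)]; then take max(V_cont, immediate exercise) for American.
  V(3,0) = exp(-r*dt) * [p*0.000000 + (1-p)*0.000000] = 0.000000; exercise = 0.000000; V(3,0) = max -> 0.000000
  V(3,1) = exp(-r*dt) * [p*0.000000 + (1-p)*0.000000] = 0.000000; exercise = 0.000000; V(3,1) = max -> 0.000000
  V(3,2) = exp(-r*dt) * [p*0.000000 + (1-p)*0.187672] = 0.095378; exercise = 0.082691; V(3,2) = max -> 0.095378
  V(3,3) = exp(-r*dt) * [p*0.187672 + (1-p)*0.354362] = 0.270845; exercise = 0.277500; V(3,3) = max -> 0.277500
  V(2,0) = exp(-r*dt) * [p*0.000000 + (1-p)*0.000000] = 0.000000; exercise = 0.000000; V(2,0) = max -> 0.000000
  V(2,1) = exp(-r*dt) * [p*0.000000 + (1-p)*0.095378] = 0.048473; exercise = 0.000000; V(2,1) = max -> 0.048473
  V(2,2) = exp(-r*dt) * [p*0.095378 + (1-p)*0.277500] = 0.187152; exercise = 0.187672; V(2,2) = max -> 0.187672
  V(1,0) = exp(-r*dt) * [p*0.000000 + (1-p)*0.048473] = 0.024635; exercise = 0.000000; V(1,0) = max -> 0.024635
  V(1,1) = exp(-r*dt) * [p*0.048473 + (1-p)*0.187672] = 0.118818; exercise = 0.082691; V(1,1) = max -> 0.118818
  V(0,0) = exp(-r*dt) * [p*0.024635 + (1-p)*0.118818] = 0.072298; exercise = 0.000000; V(0,0) = max -> 0.072298


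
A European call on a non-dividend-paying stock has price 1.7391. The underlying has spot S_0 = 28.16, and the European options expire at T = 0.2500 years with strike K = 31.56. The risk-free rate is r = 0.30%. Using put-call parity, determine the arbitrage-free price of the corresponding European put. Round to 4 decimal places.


Answer: Put price = 5.1154

Derivation:
Put-call parity: C - P = S_0 * exp(-qT) - K * exp(-rT).
S_0 * exp(-qT) = 28.1600 * 1.00000000 = 28.16000000
K * exp(-rT) = 31.5600 * 0.99925028 = 31.53633887
P = C - S*exp(-qT) + K*exp(-rT)
P = 1.7391 - 28.16000000 + 31.53633887 = 5.1154


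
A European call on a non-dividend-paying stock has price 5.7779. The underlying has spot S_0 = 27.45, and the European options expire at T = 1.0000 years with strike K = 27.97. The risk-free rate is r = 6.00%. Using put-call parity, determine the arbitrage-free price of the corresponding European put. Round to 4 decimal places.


Put-call parity: C - P = S_0 * exp(-qT) - K * exp(-rT).
S_0 * exp(-qT) = 27.4500 * 1.00000000 = 27.45000000
K * exp(-rT) = 27.9700 * 0.94176453 = 26.34115400
P = C - S*exp(-qT) + K*exp(-rT)
P = 5.7779 - 27.45000000 + 26.34115400 = 4.6691

Answer: Put price = 4.6691


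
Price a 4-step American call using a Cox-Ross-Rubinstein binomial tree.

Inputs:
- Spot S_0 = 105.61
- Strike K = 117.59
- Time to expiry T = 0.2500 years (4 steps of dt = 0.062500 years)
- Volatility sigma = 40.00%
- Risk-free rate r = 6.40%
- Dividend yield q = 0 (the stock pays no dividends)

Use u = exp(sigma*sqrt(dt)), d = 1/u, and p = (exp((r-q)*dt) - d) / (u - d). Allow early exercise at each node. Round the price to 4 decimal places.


dt = T/N = 0.062500
u = exp(sigma*sqrt(dt)) = 1.105171; d = 1/u = 0.904837
p = (exp((r-q)*dt) - d) / (u - d) = 0.495028
Discount per step: exp(-r*dt) = 0.996008
Stock lattice S(k, i) with i counting down-moves:
  k=0: S(0,0) = 105.6100
  k=1: S(1,0) = 116.7171; S(1,1) = 95.5599
  k=2: S(2,0) = 128.9923; S(2,1) = 105.6100; S(2,2) = 86.4662
  k=3: S(3,0) = 142.5586; S(3,1) = 116.7171; S(3,2) = 95.5599; S(3,3) = 78.2378
  k=4: S(4,0) = 157.5516; S(4,1) = 128.9923; S(4,2) = 105.6100; S(4,3) = 86.4662; S(4,4) = 70.7925
Terminal payoffs V(N, i) = max(S_T - K, 0):
  V(4,0) = 39.961606; V(4,1) = 11.402345; V(4,2) = 0.000000; V(4,3) = 0.000000; V(4,4) = 0.000000
Backward induction: V(k, i) = exp(-r*dt) * [p * V(k+1, i) + (1-p) * V(k+1, i+1)]; then take max(V_cont, immediate exercise) for American.
  V(3,0) = exp(-r*dt) * [p*39.961606 + (1-p)*11.402345] = 25.438009; exercise = 24.968589; V(3,0) = max -> 25.438009
  V(3,1) = exp(-r*dt) * [p*11.402345 + (1-p)*0.000000] = 5.621942; exercise = 0.000000; V(3,1) = max -> 5.621942
  V(3,2) = exp(-r*dt) * [p*0.000000 + (1-p)*0.000000] = 0.000000; exercise = 0.000000; V(3,2) = max -> 0.000000
  V(3,3) = exp(-r*dt) * [p*0.000000 + (1-p)*0.000000] = 0.000000; exercise = 0.000000; V(3,3) = max -> 0.000000
  V(2,0) = exp(-r*dt) * [p*25.438009 + (1-p)*5.621942] = 15.369838; exercise = 11.402345; V(2,0) = max -> 15.369838
  V(2,1) = exp(-r*dt) * [p*5.621942 + (1-p)*0.000000] = 2.771906; exercise = 0.000000; V(2,1) = max -> 2.771906
  V(2,2) = exp(-r*dt) * [p*0.000000 + (1-p)*0.000000] = 0.000000; exercise = 0.000000; V(2,2) = max -> 0.000000
  V(1,0) = exp(-r*dt) * [p*15.369838 + (1-p)*2.771906] = 8.972268; exercise = 0.000000; V(1,0) = max -> 8.972268
  V(1,1) = exp(-r*dt) * [p*2.771906 + (1-p)*0.000000] = 1.366692; exercise = 0.000000; V(1,1) = max -> 1.366692
  V(0,0) = exp(-r*dt) * [p*8.972268 + (1-p)*1.366692] = 5.111176; exercise = 0.000000; V(0,0) = max -> 5.111176

Answer: Price = V(0,0) = 5.1112


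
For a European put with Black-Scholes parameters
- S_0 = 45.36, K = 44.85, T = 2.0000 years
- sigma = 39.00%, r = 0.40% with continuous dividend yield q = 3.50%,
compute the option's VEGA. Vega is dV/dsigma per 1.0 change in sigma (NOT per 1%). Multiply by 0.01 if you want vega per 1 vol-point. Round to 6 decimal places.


Answer: Vega = 23.461561

Derivation:
d1 = 0.1838605833; d2 = -0.3676827060
phi(d1) = 0.3922558827; exp(-qT) = 0.9323938199; exp(-rT) = 0.9920319148
Vega = S * exp(-qT) * phi(d1) * sqrt(T) = 45.3600 * 0.9323938199 * 0.3922558827 * 1.4142135624 = 23.461561


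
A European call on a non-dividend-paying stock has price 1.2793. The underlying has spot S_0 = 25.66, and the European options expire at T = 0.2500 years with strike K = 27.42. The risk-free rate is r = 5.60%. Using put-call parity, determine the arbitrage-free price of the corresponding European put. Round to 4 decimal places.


Answer: Put price = 2.6581

Derivation:
Put-call parity: C - P = S_0 * exp(-qT) - K * exp(-rT).
S_0 * exp(-qT) = 25.6600 * 1.00000000 = 25.66000000
K * exp(-rT) = 27.4200 * 0.98609754 = 27.03879466
P = C - S*exp(-qT) + K*exp(-rT)
P = 1.2793 - 25.66000000 + 27.03879466 = 2.6581


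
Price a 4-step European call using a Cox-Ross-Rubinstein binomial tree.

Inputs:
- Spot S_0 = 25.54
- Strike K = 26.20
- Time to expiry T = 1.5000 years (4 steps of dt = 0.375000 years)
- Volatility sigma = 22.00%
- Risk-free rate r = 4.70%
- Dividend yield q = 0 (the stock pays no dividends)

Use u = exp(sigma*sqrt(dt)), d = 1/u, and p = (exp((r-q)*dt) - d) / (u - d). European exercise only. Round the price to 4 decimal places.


dt = T/N = 0.375000
u = exp(sigma*sqrt(dt)) = 1.144219; d = 1/u = 0.873959
p = (exp((r-q)*dt) - d) / (u - d) = 0.532164
Discount per step: exp(-r*dt) = 0.982529
Stock lattice S(k, i) with i counting down-moves:
  k=0: S(0,0) = 25.5400
  k=1: S(1,0) = 29.2233; S(1,1) = 22.3209
  k=2: S(2,0) = 33.4379; S(2,1) = 25.5400; S(2,2) = 19.5076
  k=3: S(3,0) = 38.2603; S(3,1) = 29.2233; S(3,2) = 22.3209; S(3,3) = 17.0488
  k=4: S(4,0) = 43.7781; S(4,1) = 33.4379; S(4,2) = 25.5400; S(4,3) = 19.5076; S(4,4) = 14.9000
Terminal payoffs V(N, i) = max(S_T - K, 0):
  V(4,0) = 17.578096; V(4,1) = 7.237891; V(4,2) = 0.000000; V(4,3) = 0.000000; V(4,4) = 0.000000
Backward induction: V(k, i) = exp(-r*dt) * [p * V(k+1, i) + (1-p) * V(k+1, i+1)].
  V(3,0) = exp(-r*dt) * [p*17.578096 + (1-p)*7.237891] = 12.517986
  V(3,1) = exp(-r*dt) * [p*7.237891 + (1-p)*0.000000] = 3.784449
  V(3,2) = exp(-r*dt) * [p*0.000000 + (1-p)*0.000000] = 0.000000
  V(3,3) = exp(-r*dt) * [p*0.000000 + (1-p)*0.000000] = 0.000000
  V(2,0) = exp(-r*dt) * [p*12.517986 + (1-p)*3.784449] = 8.284805
  V(2,1) = exp(-r*dt) * [p*3.784449 + (1-p)*0.000000] = 1.978761
  V(2,2) = exp(-r*dt) * [p*0.000000 + (1-p)*0.000000] = 0.000000
  V(1,0) = exp(-r*dt) * [p*8.284805 + (1-p)*1.978761] = 5.241409
  V(1,1) = exp(-r*dt) * [p*1.978761 + (1-p)*0.000000] = 1.034628
  V(0,0) = exp(-r*dt) * [p*5.241409 + (1-p)*1.034628] = 3.216136

Answer: Price = V(0,0) = 3.2161


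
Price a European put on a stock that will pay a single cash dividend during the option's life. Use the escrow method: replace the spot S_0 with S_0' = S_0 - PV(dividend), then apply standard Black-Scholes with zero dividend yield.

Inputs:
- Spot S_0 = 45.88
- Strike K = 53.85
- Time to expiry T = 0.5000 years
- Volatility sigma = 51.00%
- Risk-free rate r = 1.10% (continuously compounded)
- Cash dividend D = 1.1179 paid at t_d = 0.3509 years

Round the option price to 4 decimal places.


Answer: Price = 12.2681

Derivation:
PV(D) = D * exp(-r * t_d) = 1.1179 * 0.99614754 = 1.11359333
S_0' = S_0 - PV(D) = 45.8800 - 1.11359333 = 44.76640667
d1 = (ln(S_0'/K) + (r + sigma^2/2)*T) / (sigma*sqrt(T)) = -0.31672671
d2 = d1 - sigma*sqrt(T) = -0.67735116
exp(-rT) = 0.99451510
N(-d1) = 0.62427451; N(-d2) = 0.75090841
P = K * exp(-rT) * N(-d2) - S_0' * N(-d1) = 53.8500 * 0.99451510 * 0.75090841 - 44.76640667 * 0.62427451 = 12.2681


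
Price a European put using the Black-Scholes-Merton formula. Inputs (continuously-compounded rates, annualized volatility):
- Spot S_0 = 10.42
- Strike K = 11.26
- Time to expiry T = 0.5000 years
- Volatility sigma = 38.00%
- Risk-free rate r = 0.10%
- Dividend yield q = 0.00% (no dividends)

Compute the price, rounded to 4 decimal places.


Answer: Price = 1.6224

Derivation:
d1 = (ln(S/K) + (r - q + 0.5*sigma^2) * T) / (sigma * sqrt(T)) = -0.15232415
d2 = d1 - sigma * sqrt(T) = -0.42102472
exp(-rT) = 0.99950012; exp(-qT) = 1.00000000
P = K * exp(-rT) * N(-d2) - S_0 * exp(-qT) * N(-d1)
N(-d1) = 0.56053436; N(-d2) = 0.66313149
P = 11.2600 * 0.99950012 * 0.66313149 - 10.4200 * 1.00000000 * 0.56053436 = 1.6224


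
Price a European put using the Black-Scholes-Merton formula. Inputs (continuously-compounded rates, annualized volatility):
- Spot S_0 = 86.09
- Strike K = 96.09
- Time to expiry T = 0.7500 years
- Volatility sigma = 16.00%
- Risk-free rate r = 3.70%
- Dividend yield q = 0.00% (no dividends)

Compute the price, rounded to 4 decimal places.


d1 = (ln(S/K) + (r - q + 0.5*sigma^2) * T) / (sigma * sqrt(T)) = -0.52352673
d2 = d1 - sigma * sqrt(T) = -0.66209079
exp(-rT) = 0.97263149; exp(-qT) = 1.00000000
P = K * exp(-rT) * N(-d2) - S_0 * exp(-qT) * N(-d1)
N(-d1) = 0.69969612; N(-d2) = 0.74604348
P = 96.0900 * 0.97263149 * 0.74604348 - 86.0900 * 1.00000000 * 0.69969612 = 9.4885

Answer: Price = 9.4885


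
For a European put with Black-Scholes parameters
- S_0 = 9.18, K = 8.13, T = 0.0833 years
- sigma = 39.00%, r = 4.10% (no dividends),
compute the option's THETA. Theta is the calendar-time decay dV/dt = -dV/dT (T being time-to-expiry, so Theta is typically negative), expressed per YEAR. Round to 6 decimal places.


d1 = 1.1657394512; d2 = 1.0531786676
phi(d1) = 0.2022172292; exp(-qT) = 1.0000000000; exp(-rT) = 0.9965905255
Theta = -S*exp(-qT)*phi(d1)*sigma/(2*sqrt(T)) + r*K*exp(-rT)*N(-d2) - q*S*exp(-qT)*N(-d1)
N(-d1) = 0.1218599022; N(-d2) = 0.1461295568; sqrt(T) = 0.2886173938
Term 1 = -9.1800 * 1.0000000000 * 0.2022172292 * 0.3900 / (2 * 0.2886173938) = -1.2542177629
Term 2 = 0.0410 * 8.1300 * 0.9965905255 * 0.1461295568 = 0.0485432918
Term 3 = 0 (no dividend yield, q = 0)
Theta = -1.2542177629 + (0.0485432918) + (0.0000000000) = -1.205674

Answer: Theta = -1.205674


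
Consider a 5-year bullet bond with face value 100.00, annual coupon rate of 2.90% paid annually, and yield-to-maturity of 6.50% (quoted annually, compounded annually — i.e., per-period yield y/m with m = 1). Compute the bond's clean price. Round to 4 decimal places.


Answer: Price = 85.0396

Derivation:
Coupon per period c = face * coupon_rate / m = 2.900000
Periods per year m = 1; per-period yield y/m = 0.065000
Number of cashflows N = 5
Cashflows (t years, CF_t, discount factor 1/(1+y/m)^(m*t), PV):
  t = 1.0000: CF_t = 2.900000, DF = 0.938967, PV = 2.723005
  t = 2.0000: CF_t = 2.900000, DF = 0.881659, PV = 2.556812
  t = 3.0000: CF_t = 2.900000, DF = 0.827849, PV = 2.400762
  t = 4.0000: CF_t = 2.900000, DF = 0.777323, PV = 2.254237
  t = 5.0000: CF_t = 102.900000, DF = 0.729881, PV = 75.104738
Price P = sum_t PV_t = 85.039554


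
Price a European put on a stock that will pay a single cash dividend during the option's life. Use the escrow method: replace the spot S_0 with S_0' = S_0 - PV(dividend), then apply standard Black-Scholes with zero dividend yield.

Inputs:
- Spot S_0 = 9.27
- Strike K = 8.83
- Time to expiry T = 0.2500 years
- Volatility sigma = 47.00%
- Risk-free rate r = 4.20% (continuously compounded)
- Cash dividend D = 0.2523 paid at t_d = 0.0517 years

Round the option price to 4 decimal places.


PV(D) = D * exp(-r * t_d) = 0.2523 * 0.99783096 = 0.25175275
S_0' = S_0 - PV(D) = 9.2700 - 0.25175275 = 9.01824725
d1 = (ln(S_0'/K) + (r + sigma^2/2)*T) / (sigma*sqrt(T)) = 0.25194673
d2 = d1 - sigma*sqrt(T) = 0.01694673
exp(-rT) = 0.98955493
N(-d1) = 0.40054112; N(-d2) = 0.49323956
P = K * exp(-rT) * N(-d2) - S_0' * N(-d1) = 8.8300 * 0.98955493 * 0.49323956 - 9.01824725 * 0.40054112 = 0.6976

Answer: Price = 0.6976


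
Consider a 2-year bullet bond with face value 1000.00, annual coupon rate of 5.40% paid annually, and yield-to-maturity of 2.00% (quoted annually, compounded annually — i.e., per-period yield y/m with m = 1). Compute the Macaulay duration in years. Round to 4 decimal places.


Answer: Macaulay duration = 1.9503 years

Derivation:
Coupon per period c = face * coupon_rate / m = 54.000000
Periods per year m = 1; per-period yield y/m = 0.020000
Number of cashflows N = 2
Cashflows (t years, CF_t, discount factor 1/(1+y/m)^(m*t), PV):
  t = 1.0000: CF_t = 54.000000, DF = 0.980392, PV = 52.941176
  t = 2.0000: CF_t = 1054.000000, DF = 0.961169, PV = 1013.071895
Price P = sum_t PV_t = 1066.013072
Macaulay numerator sum_t t * PV_t:
  t * PV_t at t = 1.0000: 52.941176
  t * PV_t at t = 2.0000: 2026.143791
Macaulay duration D = (sum_t t * PV_t) / P = 2079.084967 / 1066.013072 = 1.950337


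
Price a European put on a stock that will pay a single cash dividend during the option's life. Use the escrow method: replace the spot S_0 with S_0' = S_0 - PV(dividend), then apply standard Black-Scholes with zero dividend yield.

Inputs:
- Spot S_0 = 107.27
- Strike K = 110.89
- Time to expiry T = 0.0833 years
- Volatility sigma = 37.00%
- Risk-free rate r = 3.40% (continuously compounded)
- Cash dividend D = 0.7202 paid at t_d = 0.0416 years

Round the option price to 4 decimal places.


Answer: Price = 6.9113

Derivation:
PV(D) = D * exp(-r * t_d) = 0.7202 * 0.99858660 = 0.71918207
S_0' = S_0 - PV(D) = 107.2700 - 0.71918207 = 106.55081793
d1 = (ln(S_0'/K) + (r + sigma^2/2)*T) / (sigma*sqrt(T)) = -0.29387638
d2 = d1 - sigma*sqrt(T) = -0.40066482
exp(-rT) = 0.99717181
N(-d1) = 0.61557382; N(-d2) = 0.65566654
P = K * exp(-rT) * N(-d2) - S_0' * N(-d1) = 110.8900 * 0.99717181 * 0.65566654 - 106.55081793 * 0.61557382 = 6.9113


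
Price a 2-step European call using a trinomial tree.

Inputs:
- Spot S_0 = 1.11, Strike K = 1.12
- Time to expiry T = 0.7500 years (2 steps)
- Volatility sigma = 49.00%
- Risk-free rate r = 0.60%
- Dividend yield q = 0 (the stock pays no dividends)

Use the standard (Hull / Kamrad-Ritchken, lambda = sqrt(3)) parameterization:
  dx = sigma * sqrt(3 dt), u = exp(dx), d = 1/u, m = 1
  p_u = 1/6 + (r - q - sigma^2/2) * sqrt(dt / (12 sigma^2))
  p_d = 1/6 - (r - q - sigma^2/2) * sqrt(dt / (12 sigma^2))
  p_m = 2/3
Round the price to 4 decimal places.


dt = T/N = 0.375000; dx = sigma*sqrt(3*dt) = 0.519723
u = exp(dx) = 1.681563; d = 1/u = 0.594685
p_u = 0.125521, p_m = 0.666667, p_d = 0.207812
Discount per step: exp(-r*dt) = 0.997753
Stock lattice S(k, j) with j the centered position index:
  k=0: S(0,+0) = 1.1100
  k=1: S(1,-1) = 0.6601; S(1,+0) = 1.1100; S(1,+1) = 1.8665
  k=2: S(2,-2) = 0.3926; S(2,-1) = 0.6601; S(2,+0) = 1.1100; S(2,+1) = 1.8665; S(2,+2) = 3.1387
Terminal payoffs V(N, j) = max(S_T - K, 0):
  V(2,-2) = 0.000000; V(2,-1) = 0.000000; V(2,+0) = 0.000000; V(2,+1) = 0.746534; V(2,+2) = 2.018695
Backward induction: V(k, j) = exp(-r*dt) * [p_u * V(k+1, j+1) + p_m * V(k+1, j) + p_d * V(k+1, j-1)]
  V(1,-1) = exp(-r*dt) * [p_u*0.000000 + p_m*0.000000 + p_d*0.000000] = 0.000000
  V(1,+0) = exp(-r*dt) * [p_u*0.746534 + p_m*0.000000 + p_d*0.000000] = 0.093495
  V(1,+1) = exp(-r*dt) * [p_u*2.018695 + p_m*0.746534 + p_d*0.000000] = 0.749390
  V(0,+0) = exp(-r*dt) * [p_u*0.749390 + p_m*0.093495 + p_d*0.000000] = 0.156043

Answer: Price = V(0,0) = 0.1560
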